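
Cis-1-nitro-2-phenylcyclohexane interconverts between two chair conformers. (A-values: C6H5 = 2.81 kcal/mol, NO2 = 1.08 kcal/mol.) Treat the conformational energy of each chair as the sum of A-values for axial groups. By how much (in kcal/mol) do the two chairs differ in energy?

C1 and C2 have opposite parity, so for the cis isomer the two substituents are one axial and one equatorial in each chair.
Chair I (phenyl axial, nitro equatorial): E = 2.81 kcal/mol.
Chair II (phenyl equatorial, nitro axial): E = 1.08 kcal/mol.
ΔE = 2.81 − 1.08 = 1.73 kcal/mol; chair II is more stable.

1.73 kcal/mol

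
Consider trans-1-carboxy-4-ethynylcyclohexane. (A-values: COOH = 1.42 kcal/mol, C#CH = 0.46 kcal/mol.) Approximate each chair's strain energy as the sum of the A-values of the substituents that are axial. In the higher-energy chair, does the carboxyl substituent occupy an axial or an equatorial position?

axial

C1 and C4 have opposite parity, so for the trans isomer the two substituents are e,e in one chair and a,a in the other.
Chair I (carboxyl axial, ethynyl axial): E = 1.88 kcal/mol.
Chair II (carboxyl equatorial, ethynyl equatorial): E = 0.00 kcal/mol.
Chair I is the less stable (higher-energy) conformer, and in that chair the carboxyl group is axial.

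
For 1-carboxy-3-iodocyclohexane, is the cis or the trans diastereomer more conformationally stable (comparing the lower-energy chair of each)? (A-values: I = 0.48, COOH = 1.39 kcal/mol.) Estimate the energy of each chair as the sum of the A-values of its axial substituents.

cis

At 1,3 positions (parity same): cis → (e,e or a,a); trans → (a,e or e,a).
Best chair for cis: E = 0.00 kcal/mol; best chair for trans: E = 0.48 kcal/mol.
The cis isomer is lower by 0.48 kcal/mol.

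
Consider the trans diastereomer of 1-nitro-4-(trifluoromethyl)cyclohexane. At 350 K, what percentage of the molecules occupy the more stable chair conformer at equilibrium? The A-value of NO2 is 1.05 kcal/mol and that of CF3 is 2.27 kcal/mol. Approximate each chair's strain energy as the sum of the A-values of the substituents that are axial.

C1 and C4 have opposite parity, so for the trans isomer the two substituents are e,e in one chair and a,a in the other.
Chair I (nitro axial, trifluoromethyl axial): E = 3.32 kcal/mol; chair II (nitro equatorial, trifluoromethyl equatorial): E = 0.00 kcal/mol.
ΔG = 3.32 kcal/mol between the two chairs.
K = exp(ΔG/RT) with R = 1.987×10⁻³ kcal mol⁻¹ K⁻¹ and T = 350 K gives K ≈ 118.
Fraction in the lower-energy chair = K/(K+1) = 99.2%.

99.2%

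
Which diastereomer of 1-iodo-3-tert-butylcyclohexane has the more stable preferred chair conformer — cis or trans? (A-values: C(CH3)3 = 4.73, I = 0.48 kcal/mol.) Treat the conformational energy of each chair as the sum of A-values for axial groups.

At 1,3 positions (parity same): cis → (e,e or a,a); trans → (a,e or e,a).
Best chair for cis: E = 0.00 kcal/mol; best chair for trans: E = 0.48 kcal/mol.
The cis isomer is lower by 0.48 kcal/mol.

cis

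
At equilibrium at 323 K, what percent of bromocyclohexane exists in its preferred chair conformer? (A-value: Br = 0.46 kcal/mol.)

One chair has the bromo group axial (E = 0.46 kcal/mol) and the other has it equatorial (E = 0).
ΔG = 0.46 kcal/mol between the two chairs.
K = exp(ΔG/RT) with R = 1.987×10⁻³ kcal mol⁻¹ K⁻¹ and T = 323 K gives K ≈ 2.05.
Fraction in the lower-energy chair = K/(K+1) = 67.2%.

67.2%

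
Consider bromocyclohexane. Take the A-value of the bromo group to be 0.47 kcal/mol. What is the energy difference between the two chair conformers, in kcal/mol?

A monosubstituted cyclohexane has one chair with the bromo group axial (E = A = 0.47 kcal/mol) and one with it equatorial (E = 0).
ΔE = 0.47 − 0 = 0.47 kcal/mol.

0.47 kcal/mol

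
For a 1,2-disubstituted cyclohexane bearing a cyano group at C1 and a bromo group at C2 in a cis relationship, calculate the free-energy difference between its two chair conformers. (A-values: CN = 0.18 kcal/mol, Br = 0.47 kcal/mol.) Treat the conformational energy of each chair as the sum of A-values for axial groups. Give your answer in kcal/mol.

C1 and C2 have opposite parity, so for the cis isomer the two substituents are one axial and one equatorial in each chair.
Chair I (cyano axial, bromo equatorial): E = 0.18 kcal/mol.
Chair II (cyano equatorial, bromo axial): E = 0.47 kcal/mol.
ΔE = 0.47 − 0.18 = 0.29 kcal/mol; chair I is more stable.

0.29 kcal/mol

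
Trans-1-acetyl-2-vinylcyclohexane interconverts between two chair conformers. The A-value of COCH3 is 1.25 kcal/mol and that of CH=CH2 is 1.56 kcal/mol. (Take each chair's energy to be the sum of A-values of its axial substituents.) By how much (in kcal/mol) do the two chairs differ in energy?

2.81 kcal/mol

C1 and C2 have opposite parity, so for the trans isomer the two substituents are e,e in one chair and a,a in the other.
Chair I (acetyl axial, vinyl axial): E = 2.81 kcal/mol.
Chair II (acetyl equatorial, vinyl equatorial): E = 0.00 kcal/mol.
ΔE = 2.81 − 0.00 = 2.81 kcal/mol; chair II is more stable.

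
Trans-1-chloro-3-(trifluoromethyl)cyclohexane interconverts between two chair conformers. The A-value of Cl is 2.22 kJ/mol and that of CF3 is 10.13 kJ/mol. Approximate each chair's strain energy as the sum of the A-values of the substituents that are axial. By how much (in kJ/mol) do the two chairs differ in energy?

C1 and C3 have the same parity, so for the trans isomer the two substituents are one axial and one equatorial in each chair.
Chair I (chloro axial, trifluoromethyl equatorial): E = 2.22 kJ/mol.
Chair II (chloro equatorial, trifluoromethyl axial): E = 10.13 kJ/mol.
ΔE = 10.13 − 2.22 = 7.91 kJ/mol; chair I is more stable.

7.91 kJ/mol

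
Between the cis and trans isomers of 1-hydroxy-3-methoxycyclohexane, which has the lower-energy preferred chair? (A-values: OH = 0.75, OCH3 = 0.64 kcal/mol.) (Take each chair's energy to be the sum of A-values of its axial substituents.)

At 1,3 positions (parity same): cis → (e,e or a,a); trans → (a,e or e,a).
Best chair for cis: E = 0.00 kcal/mol; best chair for trans: E = 0.64 kcal/mol.
The cis isomer is lower by 0.64 kcal/mol.

cis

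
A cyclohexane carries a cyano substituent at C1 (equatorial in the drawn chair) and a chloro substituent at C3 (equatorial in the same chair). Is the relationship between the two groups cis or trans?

cis

C1 and C3 have the same parity, so their axial bonds point in the same direction.
With same-parity carbons, two substituents on the same face are both axial or both equatorial; opposite faces give one of each.
Here the groups are equatorial/equatorial → same face → cis.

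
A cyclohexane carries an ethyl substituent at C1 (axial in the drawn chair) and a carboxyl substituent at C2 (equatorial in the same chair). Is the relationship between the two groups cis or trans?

cis

C1 and C2 have opposite parity, so their axial bonds point in opposite directions.
With opposite-parity carbons, two substituents on the same face are one axial and one equatorial; opposite faces give both axial or both equatorial.
Here the groups are axial/equatorial → same face → cis.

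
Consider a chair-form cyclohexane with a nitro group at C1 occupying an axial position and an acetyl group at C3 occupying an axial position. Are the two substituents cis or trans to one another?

C1 and C3 have the same parity, so their axial bonds point in the same direction.
With same-parity carbons, two substituents on the same face are both axial or both equatorial; opposite faces give one of each.
Here the groups are axial/axial → same face → cis.

cis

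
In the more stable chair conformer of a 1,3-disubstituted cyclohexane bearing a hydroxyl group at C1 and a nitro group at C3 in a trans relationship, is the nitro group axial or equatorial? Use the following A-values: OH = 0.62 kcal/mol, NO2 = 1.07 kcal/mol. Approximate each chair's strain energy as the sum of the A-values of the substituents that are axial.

C1 and C3 have the same parity, so for the trans isomer the two substituents are one axial and one equatorial in each chair.
Chair I (hydroxyl axial, nitro equatorial): E = 0.62 kcal/mol.
Chair II (hydroxyl equatorial, nitro axial): E = 1.07 kcal/mol.
Chair I is the more stable (lower-energy) conformer, and in that chair the nitro group is equatorial.

equatorial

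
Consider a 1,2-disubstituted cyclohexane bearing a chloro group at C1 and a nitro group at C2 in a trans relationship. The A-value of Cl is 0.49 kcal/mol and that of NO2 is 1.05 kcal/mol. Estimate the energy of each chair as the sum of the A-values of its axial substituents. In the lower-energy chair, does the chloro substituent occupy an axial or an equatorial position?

C1 and C2 have opposite parity, so for the trans isomer the two substituents are e,e in one chair and a,a in the other.
Chair I (chloro axial, nitro axial): E = 1.54 kcal/mol.
Chair II (chloro equatorial, nitro equatorial): E = 0.00 kcal/mol.
Chair II is the more stable (lower-energy) conformer, and in that chair the chloro group is equatorial.

equatorial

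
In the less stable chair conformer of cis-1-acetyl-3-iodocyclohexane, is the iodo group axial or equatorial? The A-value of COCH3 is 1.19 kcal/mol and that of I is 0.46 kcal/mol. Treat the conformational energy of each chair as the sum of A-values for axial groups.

axial

C1 and C3 have the same parity, so for the cis isomer the two substituents are e,e in one chair and a,a in the other.
Chair I (acetyl axial, iodo axial): E = 1.65 kcal/mol.
Chair II (acetyl equatorial, iodo equatorial): E = 0.00 kcal/mol.
Chair I is the less stable (higher-energy) conformer, and in that chair the iodo group is axial.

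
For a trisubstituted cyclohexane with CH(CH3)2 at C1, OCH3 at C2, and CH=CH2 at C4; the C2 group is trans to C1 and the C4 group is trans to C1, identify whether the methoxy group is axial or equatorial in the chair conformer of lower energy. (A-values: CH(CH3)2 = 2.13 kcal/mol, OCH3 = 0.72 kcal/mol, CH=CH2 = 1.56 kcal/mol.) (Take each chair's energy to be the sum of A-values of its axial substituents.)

Chair I (isopropyl axial, methoxy axial, vinyl axial): E = 4.41 kcal/mol.
Chair II (isopropyl equatorial, methoxy equatorial, vinyl equatorial): E = 0.00 kcal/mol.
Chair II is the more stable (lower-energy) conformer, and in that chair the methoxy group is equatorial.

equatorial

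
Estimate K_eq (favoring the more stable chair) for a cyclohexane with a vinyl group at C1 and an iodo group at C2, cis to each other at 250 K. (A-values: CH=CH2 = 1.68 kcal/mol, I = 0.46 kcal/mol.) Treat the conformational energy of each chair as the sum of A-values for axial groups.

C1 and C2 have opposite parity, so for the cis isomer the two substituents are one axial and one equatorial in each chair.
Chair I (vinyl axial, iodo equatorial): E = 1.68 kcal/mol; chair II (vinyl equatorial, iodo axial): E = 0.46 kcal/mol.
ΔG = 1.22 kcal/mol between the two chairs.
K = exp(ΔG/RT) with R = 1.987×10⁻³ kcal mol⁻¹ K⁻¹ and T = 250 K gives K ≈ 11.7.

K ≈ 11.7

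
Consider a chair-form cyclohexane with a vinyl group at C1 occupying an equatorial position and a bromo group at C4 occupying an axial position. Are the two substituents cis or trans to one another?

C1 and C4 have opposite parity, so their axial bonds point in opposite directions.
With opposite-parity carbons, two substituents on the same face are one axial and one equatorial; opposite faces give both axial or both equatorial.
Here the groups are equatorial/axial → same face → cis.

cis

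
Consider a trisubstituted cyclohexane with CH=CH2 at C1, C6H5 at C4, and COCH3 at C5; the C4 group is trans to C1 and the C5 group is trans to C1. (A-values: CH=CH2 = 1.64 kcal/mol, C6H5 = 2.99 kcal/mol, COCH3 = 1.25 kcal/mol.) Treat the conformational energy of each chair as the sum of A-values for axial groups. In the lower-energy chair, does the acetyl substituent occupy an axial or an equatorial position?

axial

Chair I (vinyl axial, phenyl axial, acetyl equatorial): E = 4.63 kcal/mol.
Chair II (vinyl equatorial, phenyl equatorial, acetyl axial): E = 1.25 kcal/mol.
Chair II is the more stable (lower-energy) conformer, and in that chair the acetyl group is axial.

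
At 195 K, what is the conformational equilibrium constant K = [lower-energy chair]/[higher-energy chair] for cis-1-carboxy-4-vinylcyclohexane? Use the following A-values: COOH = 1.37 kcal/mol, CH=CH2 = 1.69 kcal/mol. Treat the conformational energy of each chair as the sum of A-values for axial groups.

K ≈ 2.28

C1 and C4 have opposite parity, so for the cis isomer the two substituents are one axial and one equatorial in each chair.
Chair I (carboxyl axial, vinyl equatorial): E = 1.37 kcal/mol; chair II (carboxyl equatorial, vinyl axial): E = 1.69 kcal/mol.
ΔG = 0.32 kcal/mol between the two chairs.
K = exp(ΔG/RT) with R = 1.987×10⁻³ kcal mol⁻¹ K⁻¹ and T = 195 K gives K ≈ 2.28.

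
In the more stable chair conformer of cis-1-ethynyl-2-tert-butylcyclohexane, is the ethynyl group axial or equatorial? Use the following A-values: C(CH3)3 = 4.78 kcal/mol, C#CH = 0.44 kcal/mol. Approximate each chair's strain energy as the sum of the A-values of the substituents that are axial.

C1 and C2 have opposite parity, so for the cis isomer the two substituents are one axial and one equatorial in each chair.
Chair I (tert-butyl axial, ethynyl equatorial): E = 4.78 kcal/mol.
Chair II (tert-butyl equatorial, ethynyl axial): E = 0.44 kcal/mol.
Chair II is the more stable (lower-energy) conformer, and in that chair the ethynyl group is axial.

axial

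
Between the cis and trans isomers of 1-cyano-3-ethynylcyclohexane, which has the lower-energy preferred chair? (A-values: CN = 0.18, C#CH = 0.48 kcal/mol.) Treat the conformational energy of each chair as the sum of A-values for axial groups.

At 1,3 positions (parity same): cis → (e,e or a,a); trans → (a,e or e,a).
Best chair for cis: E = 0.00 kcal/mol; best chair for trans: E = 0.18 kcal/mol.
The cis isomer is lower by 0.18 kcal/mol.

cis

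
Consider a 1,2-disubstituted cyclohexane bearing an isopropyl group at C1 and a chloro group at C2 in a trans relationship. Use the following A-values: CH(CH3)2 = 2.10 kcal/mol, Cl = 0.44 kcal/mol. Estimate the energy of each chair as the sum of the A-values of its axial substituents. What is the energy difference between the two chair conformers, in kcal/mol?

2.54 kcal/mol

C1 and C2 have opposite parity, so for the trans isomer the two substituents are e,e in one chair and a,a in the other.
Chair I (isopropyl axial, chloro axial): E = 2.54 kcal/mol.
Chair II (isopropyl equatorial, chloro equatorial): E = 0.00 kcal/mol.
ΔE = 2.54 − 0.00 = 2.54 kcal/mol; chair II is more stable.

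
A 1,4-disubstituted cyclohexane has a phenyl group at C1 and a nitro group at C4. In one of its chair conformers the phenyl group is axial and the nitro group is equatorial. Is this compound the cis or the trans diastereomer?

C1 and C4 have opposite parity, so their axial bonds point in opposite directions.
With opposite-parity carbons, two substituents on the same face are one axial and one equatorial; opposite faces give both axial or both equatorial.
Here the groups are axial/equatorial → same face → cis.

cis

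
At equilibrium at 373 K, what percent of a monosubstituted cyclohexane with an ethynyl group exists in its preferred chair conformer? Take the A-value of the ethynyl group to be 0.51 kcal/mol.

66.6%

One chair has the ethynyl group axial (E = 0.51 kcal/mol) and the other has it equatorial (E = 0).
ΔG = 0.51 kcal/mol between the two chairs.
K = exp(ΔG/RT) with R = 1.987×10⁻³ kcal mol⁻¹ K⁻¹ and T = 373 K gives K ≈ 1.99.
Fraction in the lower-energy chair = K/(K+1) = 66.6%.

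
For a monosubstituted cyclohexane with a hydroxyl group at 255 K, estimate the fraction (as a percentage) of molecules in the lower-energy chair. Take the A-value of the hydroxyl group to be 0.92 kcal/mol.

One chair has the hydroxyl group axial (E = 0.92 kcal/mol) and the other has it equatorial (E = 0).
ΔG = 0.92 kcal/mol between the two chairs.
K = exp(ΔG/RT) with R = 1.987×10⁻³ kcal mol⁻¹ K⁻¹ and T = 255 K gives K ≈ 6.15.
Fraction in the lower-energy chair = K/(K+1) = 86.0%.

86.0%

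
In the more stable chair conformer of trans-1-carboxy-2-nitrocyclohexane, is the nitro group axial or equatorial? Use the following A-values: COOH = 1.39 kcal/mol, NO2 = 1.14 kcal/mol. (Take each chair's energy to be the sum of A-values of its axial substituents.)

equatorial

C1 and C2 have opposite parity, so for the trans isomer the two substituents are e,e in one chair and a,a in the other.
Chair I (carboxyl axial, nitro axial): E = 2.53 kcal/mol.
Chair II (carboxyl equatorial, nitro equatorial): E = 0.00 kcal/mol.
Chair II is the more stable (lower-energy) conformer, and in that chair the nitro group is equatorial.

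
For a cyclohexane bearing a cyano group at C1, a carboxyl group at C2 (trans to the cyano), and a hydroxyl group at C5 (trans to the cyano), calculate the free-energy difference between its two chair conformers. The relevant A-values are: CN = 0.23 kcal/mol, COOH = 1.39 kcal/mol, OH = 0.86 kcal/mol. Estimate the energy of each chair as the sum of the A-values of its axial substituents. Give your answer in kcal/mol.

Chair I (cyano axial, carboxyl axial, hydroxyl equatorial): E = 1.62 kcal/mol.
Chair II (cyano equatorial, carboxyl equatorial, hydroxyl axial): E = 0.86 kcal/mol.
ΔE = 1.62 − 0.86 = 0.76 kcal/mol; chair II is more stable.

0.76 kcal/mol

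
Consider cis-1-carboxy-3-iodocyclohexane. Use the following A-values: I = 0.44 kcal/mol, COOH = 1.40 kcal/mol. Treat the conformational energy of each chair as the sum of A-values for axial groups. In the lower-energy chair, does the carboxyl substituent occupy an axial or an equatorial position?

C1 and C3 have the same parity, so for the cis isomer the two substituents are e,e in one chair and a,a in the other.
Chair I (iodo axial, carboxyl axial): E = 1.84 kcal/mol.
Chair II (iodo equatorial, carboxyl equatorial): E = 0.00 kcal/mol.
Chair II is the more stable (lower-energy) conformer, and in that chair the carboxyl group is equatorial.

equatorial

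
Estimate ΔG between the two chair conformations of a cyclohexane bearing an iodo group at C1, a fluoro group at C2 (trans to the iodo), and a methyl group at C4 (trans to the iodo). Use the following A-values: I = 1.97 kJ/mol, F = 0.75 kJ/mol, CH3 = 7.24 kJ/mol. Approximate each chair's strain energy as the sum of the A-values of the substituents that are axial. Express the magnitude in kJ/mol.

Chair I (iodo axial, fluoro axial, methyl axial): E = 9.96 kJ/mol.
Chair II (iodo equatorial, fluoro equatorial, methyl equatorial): E = 0.00 kJ/mol.
ΔE = 9.96 − 0.00 = 9.96 kJ/mol; chair II is more stable.

9.96 kJ/mol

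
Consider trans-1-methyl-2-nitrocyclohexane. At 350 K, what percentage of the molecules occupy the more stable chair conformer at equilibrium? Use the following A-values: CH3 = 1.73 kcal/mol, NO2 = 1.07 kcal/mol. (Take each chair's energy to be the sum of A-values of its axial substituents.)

C1 and C2 have opposite parity, so for the trans isomer the two substituents are e,e in one chair and a,a in the other.
Chair I (methyl axial, nitro axial): E = 2.80 kcal/mol; chair II (methyl equatorial, nitro equatorial): E = 0.00 kcal/mol.
ΔG = 2.80 kcal/mol between the two chairs.
K = exp(ΔG/RT) with R = 1.987×10⁻³ kcal mol⁻¹ K⁻¹ and T = 350 K gives K ≈ 56.
Fraction in the lower-energy chair = K/(K+1) = 98.2%.

98.2%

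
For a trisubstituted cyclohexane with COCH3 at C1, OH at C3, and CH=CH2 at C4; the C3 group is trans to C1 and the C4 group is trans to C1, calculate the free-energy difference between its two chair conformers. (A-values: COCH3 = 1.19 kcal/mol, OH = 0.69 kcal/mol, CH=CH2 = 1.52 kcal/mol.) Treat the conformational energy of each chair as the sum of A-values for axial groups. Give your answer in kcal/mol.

2.02 kcal/mol

Chair I (acetyl axial, hydroxyl equatorial, vinyl axial): E = 2.71 kcal/mol.
Chair II (acetyl equatorial, hydroxyl axial, vinyl equatorial): E = 0.69 kcal/mol.
ΔE = 2.71 − 0.69 = 2.02 kcal/mol; chair II is more stable.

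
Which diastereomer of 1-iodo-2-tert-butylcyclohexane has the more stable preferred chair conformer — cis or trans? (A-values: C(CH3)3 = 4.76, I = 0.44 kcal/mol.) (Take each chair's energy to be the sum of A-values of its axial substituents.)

At 1,2 positions (parity opposite): cis → (a,e or e,a); trans → (e,e or a,a).
Best chair for cis: E = 0.44 kcal/mol; best chair for trans: E = 0.00 kcal/mol.
The trans isomer is lower by 0.44 kcal/mol.

trans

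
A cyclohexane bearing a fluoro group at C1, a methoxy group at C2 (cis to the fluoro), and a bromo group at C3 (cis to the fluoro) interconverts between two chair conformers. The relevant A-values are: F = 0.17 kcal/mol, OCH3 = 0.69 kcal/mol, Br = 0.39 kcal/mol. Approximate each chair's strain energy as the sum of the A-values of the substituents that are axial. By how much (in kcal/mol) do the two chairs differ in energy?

Chair I (fluoro axial, methoxy equatorial, bromo axial): E = 0.56 kcal/mol.
Chair II (fluoro equatorial, methoxy axial, bromo equatorial): E = 0.69 kcal/mol.
ΔE = 0.69 − 0.56 = 0.13 kcal/mol; chair I is more stable.

0.13 kcal/mol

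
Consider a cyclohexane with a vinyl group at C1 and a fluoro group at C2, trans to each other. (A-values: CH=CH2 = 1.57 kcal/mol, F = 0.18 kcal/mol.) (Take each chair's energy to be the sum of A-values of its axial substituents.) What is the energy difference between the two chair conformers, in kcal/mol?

1.75 kcal/mol

C1 and C2 have opposite parity, so for the trans isomer the two substituents are e,e in one chair and a,a in the other.
Chair I (vinyl axial, fluoro axial): E = 1.75 kcal/mol.
Chair II (vinyl equatorial, fluoro equatorial): E = 0.00 kcal/mol.
ΔE = 1.75 − 0.00 = 1.75 kcal/mol; chair II is more stable.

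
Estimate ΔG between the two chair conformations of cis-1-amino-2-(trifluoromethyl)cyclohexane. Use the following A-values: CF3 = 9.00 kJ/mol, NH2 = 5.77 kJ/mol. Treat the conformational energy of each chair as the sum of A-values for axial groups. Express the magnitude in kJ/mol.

3.23 kJ/mol

C1 and C2 have opposite parity, so for the cis isomer the two substituents are one axial and one equatorial in each chair.
Chair I (trifluoromethyl axial, amino equatorial): E = 9.00 kJ/mol.
Chair II (trifluoromethyl equatorial, amino axial): E = 5.77 kJ/mol.
ΔE = 9.00 − 5.77 = 3.23 kJ/mol; chair II is more stable.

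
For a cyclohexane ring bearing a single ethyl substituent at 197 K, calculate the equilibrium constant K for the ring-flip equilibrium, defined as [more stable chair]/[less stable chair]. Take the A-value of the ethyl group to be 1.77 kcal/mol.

One chair has the ethyl group axial (E = 1.77 kcal/mol) and the other has it equatorial (E = 0).
ΔG = 1.77 kcal/mol between the two chairs.
K = exp(ΔG/RT) with R = 1.987×10⁻³ kcal mol⁻¹ K⁻¹ and T = 197 K gives K ≈ 92.

K ≈ 92.0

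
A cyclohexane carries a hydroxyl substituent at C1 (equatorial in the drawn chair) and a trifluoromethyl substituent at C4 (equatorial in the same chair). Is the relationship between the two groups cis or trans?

C1 and C4 have opposite parity, so their axial bonds point in opposite directions.
With opposite-parity carbons, two substituents on the same face are one axial and one equatorial; opposite faces give both axial or both equatorial.
Here the groups are equatorial/equatorial → opposite face → trans.

trans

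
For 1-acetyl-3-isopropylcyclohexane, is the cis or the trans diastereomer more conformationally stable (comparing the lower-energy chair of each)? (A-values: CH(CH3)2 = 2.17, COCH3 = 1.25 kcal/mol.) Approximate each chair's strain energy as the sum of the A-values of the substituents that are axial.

At 1,3 positions (parity same): cis → (e,e or a,a); trans → (a,e or e,a).
Best chair for cis: E = 0.00 kcal/mol; best chair for trans: E = 1.25 kcal/mol.
The cis isomer is lower by 1.25 kcal/mol.

cis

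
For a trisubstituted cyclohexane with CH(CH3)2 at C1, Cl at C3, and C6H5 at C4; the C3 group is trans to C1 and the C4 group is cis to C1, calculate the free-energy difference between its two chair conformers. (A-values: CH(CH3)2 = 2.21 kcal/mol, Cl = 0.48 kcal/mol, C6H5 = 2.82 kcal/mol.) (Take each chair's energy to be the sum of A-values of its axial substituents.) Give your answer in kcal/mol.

1.09 kcal/mol

Chair I (isopropyl axial, chloro equatorial, phenyl equatorial): E = 2.21 kcal/mol.
Chair II (isopropyl equatorial, chloro axial, phenyl axial): E = 3.30 kcal/mol.
ΔE = 3.30 − 2.21 = 1.09 kcal/mol; chair I is more stable.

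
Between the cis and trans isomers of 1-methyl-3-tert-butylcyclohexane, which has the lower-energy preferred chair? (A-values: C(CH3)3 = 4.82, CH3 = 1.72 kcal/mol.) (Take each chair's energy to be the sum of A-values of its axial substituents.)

cis

At 1,3 positions (parity same): cis → (e,e or a,a); trans → (a,e or e,a).
Best chair for cis: E = 0.00 kcal/mol; best chair for trans: E = 1.72 kcal/mol.
The cis isomer is lower by 1.72 kcal/mol.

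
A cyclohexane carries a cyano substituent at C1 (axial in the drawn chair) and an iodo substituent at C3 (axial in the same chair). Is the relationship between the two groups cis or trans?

cis

C1 and C3 have the same parity, so their axial bonds point in the same direction.
With same-parity carbons, two substituents on the same face are both axial or both equatorial; opposite faces give one of each.
Here the groups are axial/axial → same face → cis.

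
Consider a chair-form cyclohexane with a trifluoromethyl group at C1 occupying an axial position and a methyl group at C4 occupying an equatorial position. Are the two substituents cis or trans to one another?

C1 and C4 have opposite parity, so their axial bonds point in opposite directions.
With opposite-parity carbons, two substituents on the same face are one axial and one equatorial; opposite faces give both axial or both equatorial.
Here the groups are axial/equatorial → same face → cis.

cis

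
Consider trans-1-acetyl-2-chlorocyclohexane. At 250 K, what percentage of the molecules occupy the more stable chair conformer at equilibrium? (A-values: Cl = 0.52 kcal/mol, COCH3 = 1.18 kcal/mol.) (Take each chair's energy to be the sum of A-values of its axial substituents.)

96.8%

C1 and C2 have opposite parity, so for the trans isomer the two substituents are e,e in one chair and a,a in the other.
Chair I (chloro axial, acetyl axial): E = 1.70 kcal/mol; chair II (chloro equatorial, acetyl equatorial): E = 0.00 kcal/mol.
ΔG = 1.70 kcal/mol between the two chairs.
K = exp(ΔG/RT) with R = 1.987×10⁻³ kcal mol⁻¹ K⁻¹ and T = 250 K gives K ≈ 30.6.
Fraction in the lower-energy chair = K/(K+1) = 96.8%.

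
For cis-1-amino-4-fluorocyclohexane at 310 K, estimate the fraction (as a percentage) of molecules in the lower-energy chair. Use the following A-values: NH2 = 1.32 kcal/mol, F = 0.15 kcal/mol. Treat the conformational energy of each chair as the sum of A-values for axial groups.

C1 and C4 have opposite parity, so for the cis isomer the two substituents are one axial and one equatorial in each chair.
Chair I (amino axial, fluoro equatorial): E = 1.32 kcal/mol; chair II (amino equatorial, fluoro axial): E = 0.15 kcal/mol.
ΔG = 1.17 kcal/mol between the two chairs.
K = exp(ΔG/RT) with R = 1.987×10⁻³ kcal mol⁻¹ K⁻¹ and T = 310 K gives K ≈ 6.68.
Fraction in the lower-energy chair = K/(K+1) = 87.0%.

87.0%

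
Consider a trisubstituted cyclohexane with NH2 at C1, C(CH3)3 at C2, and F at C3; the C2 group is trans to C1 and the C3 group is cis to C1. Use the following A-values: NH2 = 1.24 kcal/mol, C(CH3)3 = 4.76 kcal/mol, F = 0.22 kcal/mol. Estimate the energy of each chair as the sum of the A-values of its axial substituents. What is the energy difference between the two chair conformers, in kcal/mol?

Chair I (amino axial, tert-butyl axial, fluoro axial): E = 6.22 kcal/mol.
Chair II (amino equatorial, tert-butyl equatorial, fluoro equatorial): E = 0.00 kcal/mol.
ΔE = 6.22 − 0.00 = 6.22 kcal/mol; chair II is more stable.

6.22 kcal/mol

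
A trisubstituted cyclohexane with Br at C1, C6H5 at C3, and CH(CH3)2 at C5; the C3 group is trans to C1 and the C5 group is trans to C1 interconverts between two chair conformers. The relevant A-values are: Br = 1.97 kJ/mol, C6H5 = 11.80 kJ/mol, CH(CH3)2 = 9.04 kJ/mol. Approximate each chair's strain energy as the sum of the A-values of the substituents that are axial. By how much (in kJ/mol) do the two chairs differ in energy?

Chair I (bromo axial, phenyl equatorial, isopropyl equatorial): E = 1.97 kJ/mol.
Chair II (bromo equatorial, phenyl axial, isopropyl axial): E = 20.84 kJ/mol.
ΔE = 20.84 − 1.97 = 18.87 kJ/mol; chair I is more stable.

18.87 kJ/mol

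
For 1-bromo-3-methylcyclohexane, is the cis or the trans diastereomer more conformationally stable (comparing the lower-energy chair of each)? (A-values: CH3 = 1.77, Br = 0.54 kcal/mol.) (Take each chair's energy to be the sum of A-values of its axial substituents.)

At 1,3 positions (parity same): cis → (e,e or a,a); trans → (a,e or e,a).
Best chair for cis: E = 0.00 kcal/mol; best chair for trans: E = 0.54 kcal/mol.
The cis isomer is lower by 0.54 kcal/mol.

cis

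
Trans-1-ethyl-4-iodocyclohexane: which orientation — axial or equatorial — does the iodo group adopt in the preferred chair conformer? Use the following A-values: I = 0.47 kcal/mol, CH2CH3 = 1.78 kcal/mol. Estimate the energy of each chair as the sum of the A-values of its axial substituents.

equatorial

C1 and C4 have opposite parity, so for the trans isomer the two substituents are e,e in one chair and a,a in the other.
Chair I (iodo axial, ethyl axial): E = 2.25 kcal/mol.
Chair II (iodo equatorial, ethyl equatorial): E = 0.00 kcal/mol.
Chair II is the more stable (lower-energy) conformer, and in that chair the iodo group is equatorial.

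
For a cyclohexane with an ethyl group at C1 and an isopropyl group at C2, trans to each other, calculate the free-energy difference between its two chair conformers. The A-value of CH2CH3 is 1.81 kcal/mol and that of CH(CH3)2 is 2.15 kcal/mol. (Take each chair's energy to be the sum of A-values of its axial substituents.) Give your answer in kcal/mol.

C1 and C2 have opposite parity, so for the trans isomer the two substituents are e,e in one chair and a,a in the other.
Chair I (ethyl axial, isopropyl axial): E = 3.96 kcal/mol.
Chair II (ethyl equatorial, isopropyl equatorial): E = 0.00 kcal/mol.
ΔE = 3.96 − 0.00 = 3.96 kcal/mol; chair II is more stable.

3.96 kcal/mol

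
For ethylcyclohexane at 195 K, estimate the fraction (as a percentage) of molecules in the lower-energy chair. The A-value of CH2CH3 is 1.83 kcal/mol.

99.1%

One chair has the ethyl group axial (E = 1.83 kcal/mol) and the other has it equatorial (E = 0).
ΔG = 1.83 kcal/mol between the two chairs.
K = exp(ΔG/RT) with R = 1.987×10⁻³ kcal mol⁻¹ K⁻¹ and T = 195 K gives K ≈ 113.
Fraction in the lower-energy chair = K/(K+1) = 99.1%.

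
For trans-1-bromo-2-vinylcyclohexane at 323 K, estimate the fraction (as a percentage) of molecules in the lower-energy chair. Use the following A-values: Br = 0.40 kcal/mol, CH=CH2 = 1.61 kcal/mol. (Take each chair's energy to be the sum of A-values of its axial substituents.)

95.8%

C1 and C2 have opposite parity, so for the trans isomer the two substituents are e,e in one chair and a,a in the other.
Chair I (bromo axial, vinyl axial): E = 2.01 kcal/mol; chair II (bromo equatorial, vinyl equatorial): E = 0.00 kcal/mol.
ΔG = 2.01 kcal/mol between the two chairs.
K = exp(ΔG/RT) with R = 1.987×10⁻³ kcal mol⁻¹ K⁻¹ and T = 323 K gives K ≈ 22.9.
Fraction in the lower-energy chair = K/(K+1) = 95.8%.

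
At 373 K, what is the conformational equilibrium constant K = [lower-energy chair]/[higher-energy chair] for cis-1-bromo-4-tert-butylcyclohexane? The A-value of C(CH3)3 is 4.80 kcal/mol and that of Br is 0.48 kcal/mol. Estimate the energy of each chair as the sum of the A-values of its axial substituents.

K ≈ 340

C1 and C4 have opposite parity, so for the cis isomer the two substituents are one axial and one equatorial in each chair.
Chair I (tert-butyl axial, bromo equatorial): E = 4.80 kcal/mol; chair II (tert-butyl equatorial, bromo axial): E = 0.48 kcal/mol.
ΔG = 4.32 kcal/mol between the two chairs.
K = exp(ΔG/RT) with R = 1.987×10⁻³ kcal mol⁻¹ K⁻¹ and T = 373 K gives K ≈ 340.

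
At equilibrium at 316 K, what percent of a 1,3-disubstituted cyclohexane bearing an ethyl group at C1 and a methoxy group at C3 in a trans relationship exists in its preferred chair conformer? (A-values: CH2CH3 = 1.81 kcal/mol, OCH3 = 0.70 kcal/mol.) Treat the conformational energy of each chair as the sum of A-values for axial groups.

85.4%

C1 and C3 have the same parity, so for the trans isomer the two substituents are one axial and one equatorial in each chair.
Chair I (ethyl axial, methoxy equatorial): E = 1.81 kcal/mol; chair II (ethyl equatorial, methoxy axial): E = 0.70 kcal/mol.
ΔG = 1.11 kcal/mol between the two chairs.
K = exp(ΔG/RT) with R = 1.987×10⁻³ kcal mol⁻¹ K⁻¹ and T = 316 K gives K ≈ 5.86.
Fraction in the lower-energy chair = K/(K+1) = 85.4%.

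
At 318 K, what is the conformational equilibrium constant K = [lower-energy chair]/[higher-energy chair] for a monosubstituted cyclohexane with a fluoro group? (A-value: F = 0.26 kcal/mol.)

One chair has the fluoro group axial (E = 0.26 kcal/mol) and the other has it equatorial (E = 0).
ΔG = 0.26 kcal/mol between the two chairs.
K = exp(ΔG/RT) with R = 1.987×10⁻³ kcal mol⁻¹ K⁻¹ and T = 318 K gives K ≈ 1.51.

K ≈ 1.51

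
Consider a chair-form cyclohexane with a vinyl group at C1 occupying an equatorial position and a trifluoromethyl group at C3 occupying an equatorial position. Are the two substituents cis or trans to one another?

C1 and C3 have the same parity, so their axial bonds point in the same direction.
With same-parity carbons, two substituents on the same face are both axial or both equatorial; opposite faces give one of each.
Here the groups are equatorial/equatorial → same face → cis.

cis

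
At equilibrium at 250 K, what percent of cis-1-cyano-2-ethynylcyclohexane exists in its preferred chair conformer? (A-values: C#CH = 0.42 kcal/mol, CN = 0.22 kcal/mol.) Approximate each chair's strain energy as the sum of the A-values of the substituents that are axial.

C1 and C2 have opposite parity, so for the cis isomer the two substituents are one axial and one equatorial in each chair.
Chair I (ethynyl axial, cyano equatorial): E = 0.42 kcal/mol; chair II (ethynyl equatorial, cyano axial): E = 0.22 kcal/mol.
ΔG = 0.20 kcal/mol between the two chairs.
K = exp(ΔG/RT) with R = 1.987×10⁻³ kcal mol⁻¹ K⁻¹ and T = 250 K gives K ≈ 1.5.
Fraction in the lower-energy chair = K/(K+1) = 59.9%.

59.9%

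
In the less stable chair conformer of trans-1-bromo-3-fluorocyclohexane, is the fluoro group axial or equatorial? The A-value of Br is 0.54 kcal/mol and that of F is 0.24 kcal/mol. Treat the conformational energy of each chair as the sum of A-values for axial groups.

C1 and C3 have the same parity, so for the trans isomer the two substituents are one axial and one equatorial in each chair.
Chair I (bromo axial, fluoro equatorial): E = 0.54 kcal/mol.
Chair II (bromo equatorial, fluoro axial): E = 0.24 kcal/mol.
Chair I is the less stable (higher-energy) conformer, and in that chair the fluoro group is equatorial.

equatorial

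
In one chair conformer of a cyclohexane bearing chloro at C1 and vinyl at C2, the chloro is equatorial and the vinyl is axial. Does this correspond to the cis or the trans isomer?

C1 and C2 have opposite parity, so their axial bonds point in opposite directions.
With opposite-parity carbons, two substituents on the same face are one axial and one equatorial; opposite faces give both axial or both equatorial.
Here the groups are equatorial/axial → same face → cis.

cis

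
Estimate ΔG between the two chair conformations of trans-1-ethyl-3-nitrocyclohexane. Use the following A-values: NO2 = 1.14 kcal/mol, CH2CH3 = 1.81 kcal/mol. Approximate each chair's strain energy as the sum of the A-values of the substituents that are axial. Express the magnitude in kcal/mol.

C1 and C3 have the same parity, so for the trans isomer the two substituents are one axial and one equatorial in each chair.
Chair I (nitro axial, ethyl equatorial): E = 1.14 kcal/mol.
Chair II (nitro equatorial, ethyl axial): E = 1.81 kcal/mol.
ΔE = 1.81 − 1.14 = 0.67 kcal/mol; chair I is more stable.

0.67 kcal/mol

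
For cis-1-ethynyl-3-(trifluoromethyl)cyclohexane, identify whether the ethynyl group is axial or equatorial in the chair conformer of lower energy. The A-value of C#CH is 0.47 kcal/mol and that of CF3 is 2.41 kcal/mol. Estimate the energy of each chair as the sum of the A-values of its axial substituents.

C1 and C3 have the same parity, so for the cis isomer the two substituents are e,e in one chair and a,a in the other.
Chair I (ethynyl axial, trifluoromethyl axial): E = 2.88 kcal/mol.
Chair II (ethynyl equatorial, trifluoromethyl equatorial): E = 0.00 kcal/mol.
Chair II is the more stable (lower-energy) conformer, and in that chair the ethynyl group is equatorial.

equatorial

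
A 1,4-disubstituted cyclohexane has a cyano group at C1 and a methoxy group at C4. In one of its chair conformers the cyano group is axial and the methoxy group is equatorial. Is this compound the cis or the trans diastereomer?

C1 and C4 have opposite parity, so their axial bonds point in opposite directions.
With opposite-parity carbons, two substituents on the same face are one axial and one equatorial; opposite faces give both axial or both equatorial.
Here the groups are axial/equatorial → same face → cis.

cis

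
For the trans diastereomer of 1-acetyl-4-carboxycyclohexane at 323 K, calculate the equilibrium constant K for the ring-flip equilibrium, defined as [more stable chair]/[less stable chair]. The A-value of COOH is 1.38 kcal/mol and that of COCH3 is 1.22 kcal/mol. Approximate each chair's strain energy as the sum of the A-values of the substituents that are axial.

C1 and C4 have opposite parity, so for the trans isomer the two substituents are e,e in one chair and a,a in the other.
Chair I (carboxyl axial, acetyl axial): E = 2.60 kcal/mol; chair II (carboxyl equatorial, acetyl equatorial): E = 0.00 kcal/mol.
ΔG = 2.60 kcal/mol between the two chairs.
K = exp(ΔG/RT) with R = 1.987×10⁻³ kcal mol⁻¹ K⁻¹ and T = 323 K gives K ≈ 57.5.

K ≈ 57.5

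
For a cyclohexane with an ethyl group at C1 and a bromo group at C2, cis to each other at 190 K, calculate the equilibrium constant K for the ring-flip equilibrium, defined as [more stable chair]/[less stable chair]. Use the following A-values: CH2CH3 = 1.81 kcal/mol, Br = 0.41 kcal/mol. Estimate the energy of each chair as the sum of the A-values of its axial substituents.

K ≈ 40.8

C1 and C2 have opposite parity, so for the cis isomer the two substituents are one axial and one equatorial in each chair.
Chair I (ethyl axial, bromo equatorial): E = 1.81 kcal/mol; chair II (ethyl equatorial, bromo axial): E = 0.41 kcal/mol.
ΔG = 1.40 kcal/mol between the two chairs.
K = exp(ΔG/RT) with R = 1.987×10⁻³ kcal mol⁻¹ K⁻¹ and T = 190 K gives K ≈ 40.8.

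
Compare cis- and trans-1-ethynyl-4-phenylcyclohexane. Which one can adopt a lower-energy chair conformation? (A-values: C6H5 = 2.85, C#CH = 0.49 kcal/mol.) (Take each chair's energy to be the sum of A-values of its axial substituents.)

At 1,4 positions (parity opposite): cis → (a,e or e,a); trans → (e,e or a,a).
Best chair for cis: E = 0.49 kcal/mol; best chair for trans: E = 0.00 kcal/mol.
The trans isomer is lower by 0.49 kcal/mol.

trans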